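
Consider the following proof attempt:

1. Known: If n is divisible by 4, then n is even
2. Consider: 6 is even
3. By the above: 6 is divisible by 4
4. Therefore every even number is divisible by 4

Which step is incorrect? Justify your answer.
Step 3: By the above: 6 is divisible by 4

Step 3 commits the fallacy of affirming the consequent. The known fact 'divisible by 4 → even' does NOT imply 'even → divisible by 4'. That would be the converse, which is false. For example, 6 is even but 6 ÷ 4 = 1.50, which is not an integer.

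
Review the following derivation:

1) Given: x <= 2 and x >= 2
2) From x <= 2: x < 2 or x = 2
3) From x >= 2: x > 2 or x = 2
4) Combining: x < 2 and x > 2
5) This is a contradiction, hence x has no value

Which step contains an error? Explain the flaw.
Step 4: Combining: x < 2 and x > 2

Step 4 incorrectly combines the conditions. From x <= 2 and x >= 2, the intersection is x = 2. The error treats the 'or' cases as 'and' requirements. The correct conclusion is that x = 2 is the unique solution, not that no solution exists.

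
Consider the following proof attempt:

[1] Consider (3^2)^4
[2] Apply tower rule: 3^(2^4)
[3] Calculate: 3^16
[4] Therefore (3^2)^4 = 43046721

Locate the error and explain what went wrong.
Step 2: Apply tower rule: 3^(2^4)

Step 2 incorrectly states that (a^b)^c = a^(b^c). The correct rule is (a^b)^c = a^(b×c). The actual value is (3^2)^4 = 3^8 = 6561, not 3^16 = 43046721.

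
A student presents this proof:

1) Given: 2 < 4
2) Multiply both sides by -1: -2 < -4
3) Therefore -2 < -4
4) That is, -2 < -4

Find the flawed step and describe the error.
Step 2: Multiply both sides by -1: -2 < -4

Step 2 multiplies both sides by -1 but fails to reverse the inequality sign. When multiplying (or dividing) an inequality by a negative number, the direction must be reversed. Since 2 < 4, we should get -2 > -4, i.e., -2 > -4.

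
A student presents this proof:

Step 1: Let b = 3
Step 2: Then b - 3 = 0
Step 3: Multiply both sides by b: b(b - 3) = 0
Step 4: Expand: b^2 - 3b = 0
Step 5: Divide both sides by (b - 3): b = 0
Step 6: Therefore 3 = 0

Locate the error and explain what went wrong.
Step 5: Divide both sides by (b - 3): b = 0

Step 5 divides both sides by (b - 3). However, since b = 3, we have (b - 3) = 0. Division by zero is undefined, making this step invalid.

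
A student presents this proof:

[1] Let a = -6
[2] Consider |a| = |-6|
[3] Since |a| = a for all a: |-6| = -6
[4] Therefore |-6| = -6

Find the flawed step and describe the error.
Step 3: Since |a| = a for all a: |-6| = -6

Step 3 incorrectly states that |a| = a for all a. The correct definition is |a| = a when a >= 0, and |a| = -a when a < 0. Since -6 < 0, we have |-6| = -(-6) = 6, not -6.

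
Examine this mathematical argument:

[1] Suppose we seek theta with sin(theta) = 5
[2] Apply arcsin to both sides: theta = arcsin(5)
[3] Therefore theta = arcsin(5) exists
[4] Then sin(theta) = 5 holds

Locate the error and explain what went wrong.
Step 2: Apply arcsin to both sides: theta = arcsin(5)

Step 2 applies arcsin to 5. However, arcsin(x) is only defined for x in [-1, 1] because sin(theta) can only produce values in that range. Since |5| > 1, arcsin(5) is undefined. There is no angle whose sine equals 5.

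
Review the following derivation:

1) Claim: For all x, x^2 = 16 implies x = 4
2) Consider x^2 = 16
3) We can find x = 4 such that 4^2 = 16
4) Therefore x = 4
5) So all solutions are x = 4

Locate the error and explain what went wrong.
Step 4: Therefore x = 4

Step 4 incorrectly concludes that x = 4 is the only solution. The proof shows that x = 4 is A solution (existence), but does not show it is the ONLY solution (uniqueness). In fact, x = -4 is also a solution since (-4)^2 = 16. Finding one solution doesn't prove there are no others.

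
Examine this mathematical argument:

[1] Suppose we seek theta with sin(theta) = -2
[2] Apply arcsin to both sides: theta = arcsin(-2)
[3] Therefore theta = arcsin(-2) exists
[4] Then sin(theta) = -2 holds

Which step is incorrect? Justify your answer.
Step 2: Apply arcsin to both sides: theta = arcsin(-2)

Step 2 applies arcsin to -2. However, arcsin(x) is only defined for x in [-1, 1] because sin(theta) can only produce values in that range. Since |-2| > 1, arcsin(-2) is undefined. There is no angle whose sine equals -2.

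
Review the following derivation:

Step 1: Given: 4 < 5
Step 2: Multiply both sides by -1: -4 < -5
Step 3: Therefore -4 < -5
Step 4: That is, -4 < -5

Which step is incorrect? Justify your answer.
Step 2: Multiply both sides by -1: -4 < -5

Step 2 multiplies both sides by -1 but fails to reverse the inequality sign. When multiplying (or dividing) an inequality by a negative number, the direction must be reversed. Since 4 < 5, we should get -4 > -5, i.e., -4 > -5.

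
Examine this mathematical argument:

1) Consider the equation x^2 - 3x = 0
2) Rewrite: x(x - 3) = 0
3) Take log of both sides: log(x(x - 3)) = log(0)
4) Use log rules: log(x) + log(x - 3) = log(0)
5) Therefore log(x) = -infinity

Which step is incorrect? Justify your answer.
Step 3: Take log of both sides: log(x(x - 3)) = log(0)

Step 3 takes the logarithm of both sides, resulting in log(0) on the right side. The logarithm is only defined for positive numbers; log(0) is undefined (approaches negative infinity). This operation is invalid.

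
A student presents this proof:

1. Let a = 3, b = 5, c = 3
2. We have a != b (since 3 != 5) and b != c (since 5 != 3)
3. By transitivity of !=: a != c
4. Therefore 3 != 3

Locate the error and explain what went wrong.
Step 3: By transitivity of !=: a != c

Step 3 incorrectly applies transitivity to the '!=' relation. Transitivity states: if a R b and b R c, then a R c. However, '!=' is not transitive. Counterexample: 3 != 5 and 5 != 3, but 3 = 3 (both equal 3). Transitivity holds for relations like <, <=, =, but not for !=.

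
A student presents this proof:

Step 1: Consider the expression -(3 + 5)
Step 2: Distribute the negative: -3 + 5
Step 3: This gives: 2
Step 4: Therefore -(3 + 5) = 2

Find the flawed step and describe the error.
Step 2: Distribute the negative: -3 + 5

Step 2 incorrectly distributes the negative sign. The correct distribution is -(3 + 5) = -3 - 5 = -8. The negative must be applied to both terms, not just the first. The error treats -(3 + 5) as -3 + 5, which equals 2 instead of -8.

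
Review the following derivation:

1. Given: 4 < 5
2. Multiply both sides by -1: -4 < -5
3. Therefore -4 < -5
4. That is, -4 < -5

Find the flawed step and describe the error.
Step 2: Multiply both sides by -1: -4 < -5

Step 2 multiplies both sides by -1 but fails to reverse the inequality sign. When multiplying (or dividing) an inequality by a negative number, the direction must be reversed. Since 4 < 5, we should get -4 > -5, i.e., -4 > -5.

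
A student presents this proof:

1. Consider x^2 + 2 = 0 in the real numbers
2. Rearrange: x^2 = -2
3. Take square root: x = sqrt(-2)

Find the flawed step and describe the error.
Step 3: Take square root: x = sqrt(-2)

Step 3 takes the square root of -2, which is negative. In the real number system, the square root of a negative number is undefined. The equation x^2 + 2 = 0 has no real solutions. Square roots of negative numbers only exist in the complex numbers.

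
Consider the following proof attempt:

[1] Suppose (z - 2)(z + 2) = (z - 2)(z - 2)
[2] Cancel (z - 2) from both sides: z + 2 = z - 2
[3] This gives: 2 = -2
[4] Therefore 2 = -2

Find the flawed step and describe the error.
Step 2: Cancel (z - 2) from both sides: z + 2 = z - 2

Step 2 cancels (z - 2) from both sides. This is only valid if (z - 2) ≠ 0, i.e., z ≠ 2. When z = 2, both sides equal zero regardless of the other factors. The correct approach requires considering z = 2 as a separate case.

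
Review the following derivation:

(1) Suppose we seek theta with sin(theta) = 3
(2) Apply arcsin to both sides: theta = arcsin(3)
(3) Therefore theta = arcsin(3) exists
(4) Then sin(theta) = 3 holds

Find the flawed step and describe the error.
Step 2: Apply arcsin to both sides: theta = arcsin(3)

Step 2 applies arcsin to 3. However, arcsin(x) is only defined for x in [-1, 1] because sin(theta) can only produce values in that range. Since |3| > 1, arcsin(3) is undefined. There is no angle whose sine equals 3.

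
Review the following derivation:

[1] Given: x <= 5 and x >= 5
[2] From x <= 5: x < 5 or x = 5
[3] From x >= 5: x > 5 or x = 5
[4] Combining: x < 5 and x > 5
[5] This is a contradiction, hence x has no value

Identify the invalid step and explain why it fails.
Step 4: Combining: x < 5 and x > 5

Step 4 incorrectly combines the conditions. From x <= 5 and x >= 5, the intersection is x = 5. The error treats the 'or' cases as 'and' requirements. The correct conclusion is that x = 5 is the unique solution, not that no solution exists.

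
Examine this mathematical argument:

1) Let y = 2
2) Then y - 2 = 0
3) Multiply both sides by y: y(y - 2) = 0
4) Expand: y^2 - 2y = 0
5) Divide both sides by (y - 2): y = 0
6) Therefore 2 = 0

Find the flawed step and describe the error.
Step 5: Divide both sides by (y - 2): y = 0

Step 5 divides both sides by (y - 2). However, since y = 2, we have (y - 2) = 0. Division by zero is undefined, making this step invalid.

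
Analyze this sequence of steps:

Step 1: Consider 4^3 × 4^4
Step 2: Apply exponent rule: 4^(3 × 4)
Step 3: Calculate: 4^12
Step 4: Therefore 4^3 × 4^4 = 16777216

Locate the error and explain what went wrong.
Step 2: Apply exponent rule: 4^(3 × 4)

Step 2 incorrectly states that a^b × a^c = a^(b×c). The correct rule is a^b × a^c = a^(b+c). The actual value is 4^3 × 4^4 = 4^7 = 16384, not 4^12 = 16777216.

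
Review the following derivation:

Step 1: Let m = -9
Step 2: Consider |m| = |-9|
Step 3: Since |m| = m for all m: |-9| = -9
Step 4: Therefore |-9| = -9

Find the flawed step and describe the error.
Step 3: Since |m| = m for all m: |-9| = -9

Step 3 incorrectly states that |m| = m for all m. The correct definition is |m| = m when m >= 0, and |m| = -m when m < 0. Since -9 < 0, we have |-9| = -(-9) = 9, not -9.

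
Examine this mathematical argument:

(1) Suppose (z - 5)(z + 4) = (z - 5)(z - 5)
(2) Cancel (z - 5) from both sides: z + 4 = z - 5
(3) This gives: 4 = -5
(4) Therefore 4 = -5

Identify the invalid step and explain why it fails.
Step 2: Cancel (z - 5) from both sides: z + 4 = z - 5

Step 2 cancels (z - 5) from both sides. This is only valid if (z - 5) ≠ 0, i.e., z ≠ 5. When z = 5, both sides equal zero regardless of the other factors. The correct approach requires considering z = 5 as a separate case.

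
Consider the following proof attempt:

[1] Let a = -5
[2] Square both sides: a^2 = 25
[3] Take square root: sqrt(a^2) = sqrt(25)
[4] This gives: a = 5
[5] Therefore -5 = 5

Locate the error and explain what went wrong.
Step 4: This gives: a = 5

Step 4 incorrectly states that sqrt(a^2) = a. The correct identity is sqrt(a^2) = |a|. Since a = -5 < 0, we have sqrt(a^2) = |-5| = 5, not a = -5.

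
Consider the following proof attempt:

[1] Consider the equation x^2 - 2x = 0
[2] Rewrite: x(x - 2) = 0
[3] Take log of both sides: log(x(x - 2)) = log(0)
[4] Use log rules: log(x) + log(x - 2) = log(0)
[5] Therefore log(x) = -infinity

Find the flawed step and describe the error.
Step 3: Take log of both sides: log(x(x - 2)) = log(0)

Step 3 takes the logarithm of both sides, resulting in log(0) on the right side. The logarithm is only defined for positive numbers; log(0) is undefined (approaches negative infinity). This operation is invalid.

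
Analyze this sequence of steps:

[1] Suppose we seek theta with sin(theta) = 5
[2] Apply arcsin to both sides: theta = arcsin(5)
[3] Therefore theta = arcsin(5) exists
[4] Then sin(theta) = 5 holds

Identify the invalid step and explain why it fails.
Step 2: Apply arcsin to both sides: theta = arcsin(5)

Step 2 applies arcsin to 5. However, arcsin(x) is only defined for x in [-1, 1] because sin(theta) can only produce values in that range. Since |5| > 1, arcsin(5) is undefined. There is no angle whose sine equals 5.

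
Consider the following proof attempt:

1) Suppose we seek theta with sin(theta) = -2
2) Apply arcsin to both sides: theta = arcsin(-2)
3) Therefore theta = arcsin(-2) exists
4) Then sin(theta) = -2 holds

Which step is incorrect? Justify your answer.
Step 2: Apply arcsin to both sides: theta = arcsin(-2)

Step 2 applies arcsin to -2. However, arcsin(x) is only defined for x in [-1, 1] because sin(theta) can only produce values in that range. Since |-2| > 1, arcsin(-2) is undefined. There is no angle whose sine equals -2.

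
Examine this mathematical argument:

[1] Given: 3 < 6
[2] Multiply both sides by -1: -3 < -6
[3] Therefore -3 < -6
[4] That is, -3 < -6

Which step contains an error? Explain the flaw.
Step 2: Multiply both sides by -1: -3 < -6

Step 2 multiplies both sides by -1 but fails to reverse the inequality sign. When multiplying (or dividing) an inequality by a negative number, the direction must be reversed. Since 3 < 6, we should get -3 > -6, i.e., -3 > -6.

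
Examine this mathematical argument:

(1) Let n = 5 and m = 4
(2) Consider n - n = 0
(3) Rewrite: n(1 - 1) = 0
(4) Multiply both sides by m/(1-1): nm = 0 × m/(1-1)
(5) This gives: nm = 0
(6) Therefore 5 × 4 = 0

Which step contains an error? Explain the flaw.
Step 4: Multiply both sides by m/(1-1): nm = 0 × m/(1-1)

Step 4 multiplies both sides by m/(1-1). However, 1-1 = 0, so this is multiplication by m/0, which is undefined. We cannot multiply by an undefined expression.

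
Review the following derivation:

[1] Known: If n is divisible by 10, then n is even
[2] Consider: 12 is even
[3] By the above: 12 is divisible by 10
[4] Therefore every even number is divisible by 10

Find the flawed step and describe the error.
Step 3: By the above: 12 is divisible by 10

Step 3 commits the fallacy of affirming the consequent. The known fact 'divisible by 10 → even' does NOT imply 'even → divisible by 10'. That would be the converse, which is false. For example, 12 is even but 12 ÷ 10 = 1.20, which is not an integer.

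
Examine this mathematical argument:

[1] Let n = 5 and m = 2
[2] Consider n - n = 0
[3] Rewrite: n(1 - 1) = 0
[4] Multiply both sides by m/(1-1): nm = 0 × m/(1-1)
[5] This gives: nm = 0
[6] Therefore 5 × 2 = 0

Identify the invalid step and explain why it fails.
Step 4: Multiply both sides by m/(1-1): nm = 0 × m/(1-1)

Step 4 multiplies both sides by m/(1-1). However, 1-1 = 0, so this is multiplication by m/0, which is undefined. We cannot multiply by an undefined expression.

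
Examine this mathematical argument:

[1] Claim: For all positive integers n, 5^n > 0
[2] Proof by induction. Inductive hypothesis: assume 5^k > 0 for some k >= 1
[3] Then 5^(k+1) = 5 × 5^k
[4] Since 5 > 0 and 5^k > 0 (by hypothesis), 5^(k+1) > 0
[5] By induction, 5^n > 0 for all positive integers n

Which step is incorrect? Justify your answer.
Step 5: By induction, 5^n > 0 for all positive integers n

Step 5 concludes the proof by induction, but no base case was ever established. A valid induction proof requires: (1) a base case proving 5^1 > 0, and (2) an inductive step showing IF 5^k > 0 THEN 5^(k+1) > 0. Steps 2-4 correctly establish the inductive step, but without the base case the conclusion in step 5 does not follow.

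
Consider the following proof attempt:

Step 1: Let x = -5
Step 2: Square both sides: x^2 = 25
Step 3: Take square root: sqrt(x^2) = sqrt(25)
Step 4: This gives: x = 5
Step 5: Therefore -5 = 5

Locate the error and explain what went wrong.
Step 4: This gives: x = 5

Step 4 incorrectly states that sqrt(x^2) = x. The correct identity is sqrt(x^2) = |x|. Since x = -5 < 0, we have sqrt(x^2) = |-5| = 5, not x = -5.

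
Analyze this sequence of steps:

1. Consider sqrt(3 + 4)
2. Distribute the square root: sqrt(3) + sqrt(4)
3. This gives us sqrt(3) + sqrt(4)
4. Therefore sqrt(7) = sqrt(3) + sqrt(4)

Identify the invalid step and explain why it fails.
Step 2: Distribute the square root: sqrt(3) + sqrt(4)

Step 2 incorrectly 'distributes' the square root over addition. The square root function does not distribute: sqrt(a + b) ≠ sqrt(a) + sqrt(b). In fact, sqrt(3 + 4) = sqrt(7) ≈ 2.6458, while sqrt(3) + sqrt(4) ≈ 3.7321.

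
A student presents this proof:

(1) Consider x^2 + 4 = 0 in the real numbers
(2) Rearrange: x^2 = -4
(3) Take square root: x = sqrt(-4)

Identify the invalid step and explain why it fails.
Step 3: Take square root: x = sqrt(-4)

Step 3 takes the square root of -4, which is negative. In the real number system, the square root of a negative number is undefined. The equation x^2 + 4 = 0 has no real solutions. Square roots of negative numbers only exist in the complex numbers.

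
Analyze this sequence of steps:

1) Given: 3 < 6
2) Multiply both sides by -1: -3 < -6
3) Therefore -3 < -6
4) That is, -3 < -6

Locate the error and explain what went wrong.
Step 2: Multiply both sides by -1: -3 < -6

Step 2 multiplies both sides by -1 but fails to reverse the inequality sign. When multiplying (or dividing) an inequality by a negative number, the direction must be reversed. Since 3 < 6, we should get -3 > -6, i.e., -3 > -6.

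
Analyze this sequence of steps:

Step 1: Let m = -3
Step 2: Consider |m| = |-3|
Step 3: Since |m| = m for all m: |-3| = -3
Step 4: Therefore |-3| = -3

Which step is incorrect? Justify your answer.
Step 3: Since |m| = m for all m: |-3| = -3

Step 3 incorrectly states that |m| = m for all m. The correct definition is |m| = m when m >= 0, and |m| = -m when m < 0. Since -3 < 0, we have |-3| = -(-3) = 3, not -3.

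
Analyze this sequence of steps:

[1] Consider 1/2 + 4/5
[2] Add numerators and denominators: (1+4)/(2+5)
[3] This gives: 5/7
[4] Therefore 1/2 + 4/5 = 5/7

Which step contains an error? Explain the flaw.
Step 2: Add numerators and denominators: (1+4)/(2+5)

Step 2 incorrectly adds fractions by separately adding numerators and denominators. This is wrong. The correct method requires a common denominator: 1/2 + 4/5 = (1×5 + 4×2)/(2×5) = 13/10 = 13/10. The method used gives 5/7, which is different.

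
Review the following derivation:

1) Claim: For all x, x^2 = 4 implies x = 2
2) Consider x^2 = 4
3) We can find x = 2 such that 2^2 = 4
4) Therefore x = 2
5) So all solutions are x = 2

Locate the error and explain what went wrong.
Step 4: Therefore x = 2

Step 4 incorrectly concludes that x = 2 is the only solution. The proof shows that x = 2 is A solution (existence), but does not show it is the ONLY solution (uniqueness). In fact, x = -2 is also a solution since (-2)^2 = 4. Finding one solution doesn't prove there are no others.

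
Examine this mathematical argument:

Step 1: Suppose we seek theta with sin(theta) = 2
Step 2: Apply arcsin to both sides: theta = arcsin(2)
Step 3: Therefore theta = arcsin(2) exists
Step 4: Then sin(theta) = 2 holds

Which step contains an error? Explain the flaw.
Step 2: Apply arcsin to both sides: theta = arcsin(2)

Step 2 applies arcsin to 2. However, arcsin(x) is only defined for x in [-1, 1] because sin(theta) can only produce values in that range. Since |2| > 1, arcsin(2) is undefined. There is no angle whose sine equals 2.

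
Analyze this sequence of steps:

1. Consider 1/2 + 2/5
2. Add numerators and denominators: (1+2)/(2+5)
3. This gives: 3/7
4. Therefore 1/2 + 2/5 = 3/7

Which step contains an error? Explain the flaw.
Step 2: Add numerators and denominators: (1+2)/(2+5)

Step 2 incorrectly adds fractions by separately adding numerators and denominators. This is wrong. The correct method requires a common denominator: 1/2 + 2/5 = (1×5 + 2×2)/(2×5) = 9/10 = 9/10. The method used gives 3/7, which is different.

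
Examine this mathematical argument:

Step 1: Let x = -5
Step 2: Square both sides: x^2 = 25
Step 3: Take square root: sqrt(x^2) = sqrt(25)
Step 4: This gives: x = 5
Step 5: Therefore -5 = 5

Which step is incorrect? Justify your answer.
Step 4: This gives: x = 5

Step 4 incorrectly states that sqrt(x^2) = x. The correct identity is sqrt(x^2) = |x|. Since x = -5 < 0, we have sqrt(x^2) = |-5| = 5, not x = -5.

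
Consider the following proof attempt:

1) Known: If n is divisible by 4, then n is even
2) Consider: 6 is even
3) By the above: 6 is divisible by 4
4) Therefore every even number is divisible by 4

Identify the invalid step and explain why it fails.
Step 3: By the above: 6 is divisible by 4

Step 3 commits the fallacy of affirming the consequent. The known fact 'divisible by 4 → even' does NOT imply 'even → divisible by 4'. That would be the converse, which is false. For example, 6 is even but 6 ÷ 4 = 1.50, which is not an integer.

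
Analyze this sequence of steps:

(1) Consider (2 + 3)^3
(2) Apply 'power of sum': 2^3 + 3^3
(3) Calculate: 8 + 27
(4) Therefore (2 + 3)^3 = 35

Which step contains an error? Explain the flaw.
Step 2: Apply 'power of sum': 2^3 + 3^3

Step 2 incorrectly applies a non-existent rule '(a+b)^n = a^n + b^n'. This is false in general. The correct expansion uses the binomial theorem. The actual value is (2 + 3)^3 = 5^3 = 125, not 35.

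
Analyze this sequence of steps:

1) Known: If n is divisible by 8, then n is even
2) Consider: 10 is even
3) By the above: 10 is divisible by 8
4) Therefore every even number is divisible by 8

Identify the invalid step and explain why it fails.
Step 3: By the above: 10 is divisible by 8

Step 3 commits the fallacy of affirming the consequent. The known fact 'divisible by 8 → even' does NOT imply 'even → divisible by 8'. That would be the converse, which is false. For example, 10 is even but 10 ÷ 8 = 1.25, which is not an integer.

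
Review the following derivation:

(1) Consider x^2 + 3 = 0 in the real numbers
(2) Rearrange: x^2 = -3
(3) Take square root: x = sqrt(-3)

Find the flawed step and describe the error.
Step 3: Take square root: x = sqrt(-3)

Step 3 takes the square root of -3, which is negative. In the real number system, the square root of a negative number is undefined. The equation x^2 + 3 = 0 has no real solutions. Square roots of negative numbers only exist in the complex numbers.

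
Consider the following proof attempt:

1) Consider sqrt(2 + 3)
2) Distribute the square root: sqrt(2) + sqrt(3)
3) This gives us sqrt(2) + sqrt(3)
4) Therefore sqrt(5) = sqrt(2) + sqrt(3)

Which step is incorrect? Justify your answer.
Step 2: Distribute the square root: sqrt(2) + sqrt(3)

Step 2 incorrectly 'distributes' the square root over addition. The square root function does not distribute: sqrt(a + b) ≠ sqrt(a) + sqrt(b). In fact, sqrt(2 + 3) = sqrt(5) ≈ 2.2361, while sqrt(2) + sqrt(3) ≈ 3.1463.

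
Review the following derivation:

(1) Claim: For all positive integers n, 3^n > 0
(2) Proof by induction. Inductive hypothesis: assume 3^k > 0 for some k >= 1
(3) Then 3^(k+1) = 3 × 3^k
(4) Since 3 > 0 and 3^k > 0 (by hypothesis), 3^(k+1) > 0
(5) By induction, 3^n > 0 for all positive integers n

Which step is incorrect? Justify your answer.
Step 5: By induction, 3^n > 0 for all positive integers n

Step 5 concludes the proof by induction, but no base case was ever established. A valid induction proof requires: (1) a base case proving 3^1 > 0, and (2) an inductive step showing IF 3^k > 0 THEN 3^(k+1) > 0. Steps 2-4 correctly establish the inductive step, but without the base case the conclusion in step 5 does not follow.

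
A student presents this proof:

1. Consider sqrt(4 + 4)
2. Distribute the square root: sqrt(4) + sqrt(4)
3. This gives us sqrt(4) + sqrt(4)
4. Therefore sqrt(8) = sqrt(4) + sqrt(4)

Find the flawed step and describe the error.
Step 2: Distribute the square root: sqrt(4) + sqrt(4)

Step 2 incorrectly 'distributes' the square root over addition. The square root function does not distribute: sqrt(a + b) ≠ sqrt(a) + sqrt(b). In fact, sqrt(4 + 4) = sqrt(8) ≈ 2.8284, while sqrt(4) + sqrt(4) ≈ 4.0000.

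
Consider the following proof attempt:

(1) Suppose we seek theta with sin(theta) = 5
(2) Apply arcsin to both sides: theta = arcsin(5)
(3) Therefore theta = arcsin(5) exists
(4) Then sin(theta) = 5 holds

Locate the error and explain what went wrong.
Step 2: Apply arcsin to both sides: theta = arcsin(5)

Step 2 applies arcsin to 5. However, arcsin(x) is only defined for x in [-1, 1] because sin(theta) can only produce values in that range. Since |5| > 1, arcsin(5) is undefined. There is no angle whose sine equals 5.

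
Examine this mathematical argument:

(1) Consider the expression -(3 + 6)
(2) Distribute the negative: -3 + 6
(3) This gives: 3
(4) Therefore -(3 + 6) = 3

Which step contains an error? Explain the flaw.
Step 2: Distribute the negative: -3 + 6

Step 2 incorrectly distributes the negative sign. The correct distribution is -(3 + 6) = -3 - 6 = -9. The negative must be applied to both terms, not just the first. The error treats -(3 + 6) as -3 + 6, which equals 3 instead of -9.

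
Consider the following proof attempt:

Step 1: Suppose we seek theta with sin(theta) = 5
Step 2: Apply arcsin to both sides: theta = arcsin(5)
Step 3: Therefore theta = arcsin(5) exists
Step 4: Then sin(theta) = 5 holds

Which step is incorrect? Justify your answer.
Step 2: Apply arcsin to both sides: theta = arcsin(5)

Step 2 applies arcsin to 5. However, arcsin(x) is only defined for x in [-1, 1] because sin(theta) can only produce values in that range. Since |5| > 1, arcsin(5) is undefined. There is no angle whose sine equals 5.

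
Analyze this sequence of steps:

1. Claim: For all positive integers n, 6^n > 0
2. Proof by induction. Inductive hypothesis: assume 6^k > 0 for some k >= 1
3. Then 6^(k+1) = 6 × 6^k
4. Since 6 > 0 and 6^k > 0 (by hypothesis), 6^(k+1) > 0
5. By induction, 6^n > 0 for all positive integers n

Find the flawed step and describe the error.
Step 5: By induction, 6^n > 0 for all positive integers n

Step 5 concludes the proof by induction, but no base case was ever established. A valid induction proof requires: (1) a base case proving 6^1 > 0, and (2) an inductive step showing IF 6^k > 0 THEN 6^(k+1) > 0. Steps 2-4 correctly establish the inductive step, but without the base case the conclusion in step 5 does not follow.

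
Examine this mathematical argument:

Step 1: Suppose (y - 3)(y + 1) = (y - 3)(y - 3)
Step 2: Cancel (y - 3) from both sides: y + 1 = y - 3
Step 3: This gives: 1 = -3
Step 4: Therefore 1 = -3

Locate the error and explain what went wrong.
Step 2: Cancel (y - 3) from both sides: y + 1 = y - 3

Step 2 cancels (y - 3) from both sides. This is only valid if (y - 3) ≠ 0, i.e., y ≠ 3. When y = 3, both sides equal zero regardless of the other factors. The correct approach requires considering y = 3 as a separate case.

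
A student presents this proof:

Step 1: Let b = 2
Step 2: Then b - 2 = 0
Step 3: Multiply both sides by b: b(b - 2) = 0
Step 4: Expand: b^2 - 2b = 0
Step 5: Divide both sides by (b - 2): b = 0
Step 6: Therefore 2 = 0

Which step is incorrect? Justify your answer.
Step 5: Divide both sides by (b - 2): b = 0

Step 5 divides both sides by (b - 2). However, since b = 2, we have (b - 2) = 0. Division by zero is undefined, making this step invalid.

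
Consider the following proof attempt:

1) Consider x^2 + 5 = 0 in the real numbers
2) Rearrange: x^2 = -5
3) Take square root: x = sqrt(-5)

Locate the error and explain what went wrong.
Step 3: Take square root: x = sqrt(-5)

Step 3 takes the square root of -5, which is negative. In the real number system, the square root of a negative number is undefined. The equation x^2 + 5 = 0 has no real solutions. Square roots of negative numbers only exist in the complex numbers.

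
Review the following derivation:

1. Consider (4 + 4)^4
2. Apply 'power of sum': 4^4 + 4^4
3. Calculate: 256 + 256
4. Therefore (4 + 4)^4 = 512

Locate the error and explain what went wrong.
Step 2: Apply 'power of sum': 4^4 + 4^4

Step 2 incorrectly applies a non-existent rule '(a+b)^n = a^n + b^n'. This is false in general. The correct expansion uses the binomial theorem. The actual value is (4 + 4)^4 = 8^4 = 4096, not 512.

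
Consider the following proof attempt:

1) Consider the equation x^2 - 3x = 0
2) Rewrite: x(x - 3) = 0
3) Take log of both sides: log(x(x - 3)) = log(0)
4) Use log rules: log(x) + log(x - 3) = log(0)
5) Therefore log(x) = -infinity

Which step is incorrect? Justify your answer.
Step 3: Take log of both sides: log(x(x - 3)) = log(0)

Step 3 takes the logarithm of both sides, resulting in log(0) on the right side. The logarithm is only defined for positive numbers; log(0) is undefined (approaches negative infinity). This operation is invalid.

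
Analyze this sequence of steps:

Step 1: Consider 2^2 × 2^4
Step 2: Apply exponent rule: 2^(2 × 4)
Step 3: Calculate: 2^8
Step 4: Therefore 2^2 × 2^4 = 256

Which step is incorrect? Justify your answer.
Step 2: Apply exponent rule: 2^(2 × 4)

Step 2 incorrectly states that a^b × a^c = a^(b×c). The correct rule is a^b × a^c = a^(b+c). The actual value is 2^2 × 2^4 = 2^6 = 64, not 2^8 = 256.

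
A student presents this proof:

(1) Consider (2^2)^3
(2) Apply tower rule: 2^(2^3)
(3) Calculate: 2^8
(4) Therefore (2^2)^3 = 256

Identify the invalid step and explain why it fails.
Step 2: Apply tower rule: 2^(2^3)

Step 2 incorrectly states that (a^b)^c = a^(b^c). The correct rule is (a^b)^c = a^(b×c). The actual value is (2^2)^3 = 2^6 = 64, not 2^8 = 256.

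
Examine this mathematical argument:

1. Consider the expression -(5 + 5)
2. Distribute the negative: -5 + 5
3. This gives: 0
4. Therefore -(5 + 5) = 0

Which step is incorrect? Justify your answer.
Step 2: Distribute the negative: -5 + 5

Step 2 incorrectly distributes the negative sign. The correct distribution is -(5 + 5) = -5 - 5 = -10. The negative must be applied to both terms, not just the first. The error treats -(5 + 5) as -5 + 5, which equals 0 instead of -10.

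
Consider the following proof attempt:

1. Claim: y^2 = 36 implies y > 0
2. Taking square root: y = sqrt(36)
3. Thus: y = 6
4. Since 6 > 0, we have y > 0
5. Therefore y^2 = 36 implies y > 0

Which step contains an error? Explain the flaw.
Step 2: Taking square root: y = sqrt(36)

Step 2 takes the square root and assumes the positive root only. The equation y^2 = 36 actually has two solutions: y = 6 and y = -6. The proof silently assumes y > 0 without justification, then uses this assumption to conclude y > 0, which is circular. The counterexample y = -6 shows the claim is false.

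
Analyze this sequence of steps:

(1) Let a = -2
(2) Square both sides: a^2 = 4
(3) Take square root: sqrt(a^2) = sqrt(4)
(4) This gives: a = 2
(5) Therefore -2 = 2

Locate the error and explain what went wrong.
Step 4: This gives: a = 2

Step 4 incorrectly states that sqrt(a^2) = a. The correct identity is sqrt(a^2) = |a|. Since a = -2 < 0, we have sqrt(a^2) = |-2| = 2, not a = -2.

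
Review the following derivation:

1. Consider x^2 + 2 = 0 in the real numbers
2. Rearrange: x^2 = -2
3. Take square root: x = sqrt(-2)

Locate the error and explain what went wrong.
Step 3: Take square root: x = sqrt(-2)

Step 3 takes the square root of -2, which is negative. In the real number system, the square root of a negative number is undefined. The equation x^2 + 2 = 0 has no real solutions. Square roots of negative numbers only exist in the complex numbers.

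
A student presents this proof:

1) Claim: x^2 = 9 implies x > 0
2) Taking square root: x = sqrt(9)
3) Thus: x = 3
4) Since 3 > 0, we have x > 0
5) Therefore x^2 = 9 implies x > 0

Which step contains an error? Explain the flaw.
Step 2: Taking square root: x = sqrt(9)

Step 2 takes the square root and assumes the positive root only. The equation x^2 = 9 actually has two solutions: x = 3 and x = -3. The proof silently assumes x > 0 without justification, then uses this assumption to conclude x > 0, which is circular. The counterexample x = -3 shows the claim is false.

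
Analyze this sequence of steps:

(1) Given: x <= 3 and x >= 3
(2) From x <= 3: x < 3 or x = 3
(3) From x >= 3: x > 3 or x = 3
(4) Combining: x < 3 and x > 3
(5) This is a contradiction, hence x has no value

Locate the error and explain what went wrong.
Step 4: Combining: x < 3 and x > 3

Step 4 incorrectly combines the conditions. From x <= 3 and x >= 3, the intersection is x = 3. The error treats the 'or' cases as 'and' requirements. The correct conclusion is that x = 3 is the unique solution, not that no solution exists.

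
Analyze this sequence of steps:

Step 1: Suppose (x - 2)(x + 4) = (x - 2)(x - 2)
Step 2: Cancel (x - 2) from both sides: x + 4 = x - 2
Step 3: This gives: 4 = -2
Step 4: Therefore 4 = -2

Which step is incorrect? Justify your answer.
Step 2: Cancel (x - 2) from both sides: x + 4 = x - 2

Step 2 cancels (x - 2) from both sides. This is only valid if (x - 2) ≠ 0, i.e., x ≠ 2. When x = 2, both sides equal zero regardless of the other factors. The correct approach requires considering x = 2 as a separate case.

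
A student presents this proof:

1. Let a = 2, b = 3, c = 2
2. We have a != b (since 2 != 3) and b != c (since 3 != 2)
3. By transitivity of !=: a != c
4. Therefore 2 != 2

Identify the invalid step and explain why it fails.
Step 3: By transitivity of !=: a != c

Step 3 incorrectly applies transitivity to the '!=' relation. Transitivity states: if a R b and b R c, then a R c. However, '!=' is not transitive. Counterexample: 2 != 3 and 3 != 2, but 2 = 2 (both equal 2). Transitivity holds for relations like <, <=, =, but not for !=.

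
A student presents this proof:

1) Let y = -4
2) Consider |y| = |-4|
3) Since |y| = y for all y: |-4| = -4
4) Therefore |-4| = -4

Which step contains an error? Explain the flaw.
Step 3: Since |y| = y for all y: |-4| = -4

Step 3 incorrectly states that |y| = y for all y. The correct definition is |y| = y when y >= 0, and |y| = -y when y < 0. Since -4 < 0, we have |-4| = -(-4) = 4, not -4.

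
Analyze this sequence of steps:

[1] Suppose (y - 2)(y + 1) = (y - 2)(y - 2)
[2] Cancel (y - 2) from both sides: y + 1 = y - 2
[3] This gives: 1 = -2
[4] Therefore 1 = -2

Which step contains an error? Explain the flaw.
Step 2: Cancel (y - 2) from both sides: y + 1 = y - 2

Step 2 cancels (y - 2) from both sides. This is only valid if (y - 2) ≠ 0, i.e., y ≠ 2. When y = 2, both sides equal zero regardless of the other factors. The correct approach requires considering y = 2 as a separate case.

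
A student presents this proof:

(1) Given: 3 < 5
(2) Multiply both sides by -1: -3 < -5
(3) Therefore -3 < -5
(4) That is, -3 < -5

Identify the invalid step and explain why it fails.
Step 2: Multiply both sides by -1: -3 < -5

Step 2 multiplies both sides by -1 but fails to reverse the inequality sign. When multiplying (or dividing) an inequality by a negative number, the direction must be reversed. Since 3 < 5, we should get -3 > -5, i.e., -3 > -5.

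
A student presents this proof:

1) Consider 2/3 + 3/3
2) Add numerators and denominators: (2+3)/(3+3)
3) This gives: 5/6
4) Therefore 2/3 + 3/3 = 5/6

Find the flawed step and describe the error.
Step 2: Add numerators and denominators: (2+3)/(3+3)

Step 2 incorrectly adds fractions by separately adding numerators and denominators. This is wrong. The correct method requires a common denominator: 2/3 + 3/3 = (2×3 + 3×3)/(3×3) = 15/9 = 5/3. The method used gives 5/6, which is different.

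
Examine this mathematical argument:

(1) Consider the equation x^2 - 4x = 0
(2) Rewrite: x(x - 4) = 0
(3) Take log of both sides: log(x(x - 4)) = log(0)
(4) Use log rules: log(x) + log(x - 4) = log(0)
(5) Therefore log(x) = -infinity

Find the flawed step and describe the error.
Step 3: Take log of both sides: log(x(x - 4)) = log(0)

Step 3 takes the logarithm of both sides, resulting in log(0) on the right side. The logarithm is only defined for positive numbers; log(0) is undefined (approaches negative infinity). This operation is invalid.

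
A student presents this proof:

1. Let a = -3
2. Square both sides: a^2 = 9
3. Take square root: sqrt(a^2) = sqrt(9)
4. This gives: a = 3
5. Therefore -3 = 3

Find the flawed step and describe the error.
Step 4: This gives: a = 3

Step 4 incorrectly states that sqrt(a^2) = a. The correct identity is sqrt(a^2) = |a|. Since a = -3 < 0, we have sqrt(a^2) = |-3| = 3, not a = -3.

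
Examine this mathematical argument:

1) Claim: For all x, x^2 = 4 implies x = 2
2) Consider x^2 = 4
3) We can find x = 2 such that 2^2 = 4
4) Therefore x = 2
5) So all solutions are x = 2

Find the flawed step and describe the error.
Step 4: Therefore x = 2

Step 4 incorrectly concludes that x = 2 is the only solution. The proof shows that x = 2 is A solution (existence), but does not show it is the ONLY solution (uniqueness). In fact, x = -2 is also a solution since (-2)^2 = 4. Finding one solution doesn't prove there are no others.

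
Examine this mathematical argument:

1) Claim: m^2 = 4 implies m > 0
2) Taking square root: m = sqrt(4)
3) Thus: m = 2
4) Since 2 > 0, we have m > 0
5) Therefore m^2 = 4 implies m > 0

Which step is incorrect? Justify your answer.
Step 2: Taking square root: m = sqrt(4)

Step 2 takes the square root and assumes the positive root only. The equation m^2 = 4 actually has two solutions: m = 2 and m = -2. The proof silently assumes m > 0 without justification, then uses this assumption to conclude m > 0, which is circular. The counterexample m = -2 shows the claim is false.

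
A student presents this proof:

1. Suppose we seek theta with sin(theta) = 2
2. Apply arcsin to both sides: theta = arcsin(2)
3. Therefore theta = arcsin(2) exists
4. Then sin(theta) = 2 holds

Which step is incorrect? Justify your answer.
Step 2: Apply arcsin to both sides: theta = arcsin(2)

Step 2 applies arcsin to 2. However, arcsin(x) is only defined for x in [-1, 1] because sin(theta) can only produce values in that range. Since |2| > 1, arcsin(2) is undefined. There is no angle whose sine equals 2.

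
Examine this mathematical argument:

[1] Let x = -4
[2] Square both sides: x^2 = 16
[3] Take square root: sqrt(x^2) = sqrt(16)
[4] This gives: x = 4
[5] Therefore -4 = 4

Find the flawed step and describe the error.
Step 4: This gives: x = 4

Step 4 incorrectly states that sqrt(x^2) = x. The correct identity is sqrt(x^2) = |x|. Since x = -4 < 0, we have sqrt(x^2) = |-4| = 4, not x = -4.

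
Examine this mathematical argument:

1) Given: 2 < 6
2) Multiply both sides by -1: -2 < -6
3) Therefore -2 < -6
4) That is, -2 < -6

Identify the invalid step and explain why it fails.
Step 2: Multiply both sides by -1: -2 < -6

Step 2 multiplies both sides by -1 but fails to reverse the inequality sign. When multiplying (or dividing) an inequality by a negative number, the direction must be reversed. Since 2 < 6, we should get -2 > -6, i.e., -2 > -6.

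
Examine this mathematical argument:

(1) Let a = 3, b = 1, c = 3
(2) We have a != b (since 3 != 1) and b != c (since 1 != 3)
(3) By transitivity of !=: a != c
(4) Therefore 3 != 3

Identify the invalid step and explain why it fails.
Step 3: By transitivity of !=: a != c

Step 3 incorrectly applies transitivity to the '!=' relation. Transitivity states: if a R b and b R c, then a R c. However, '!=' is not transitive. Counterexample: 3 != 1 and 1 != 3, but 3 = 3 (both equal 3). Transitivity holds for relations like <, <=, =, but not for !=.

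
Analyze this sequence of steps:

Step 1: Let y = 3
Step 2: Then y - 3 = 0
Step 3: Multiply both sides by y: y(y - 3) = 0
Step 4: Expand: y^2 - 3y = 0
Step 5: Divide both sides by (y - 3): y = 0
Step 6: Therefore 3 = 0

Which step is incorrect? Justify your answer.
Step 5: Divide both sides by (y - 3): y = 0

Step 5 divides both sides by (y - 3). However, since y = 3, we have (y - 3) = 0. Division by zero is undefined, making this step invalid.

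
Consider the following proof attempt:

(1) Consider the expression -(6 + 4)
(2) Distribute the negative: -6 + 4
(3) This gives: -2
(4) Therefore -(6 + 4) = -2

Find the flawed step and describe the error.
Step 2: Distribute the negative: -6 + 4

Step 2 incorrectly distributes the negative sign. The correct distribution is -(6 + 4) = -6 - 4 = -10. The negative must be applied to both terms, not just the first. The error treats -(6 + 4) as -6 + 4, which equals -2 instead of -10.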